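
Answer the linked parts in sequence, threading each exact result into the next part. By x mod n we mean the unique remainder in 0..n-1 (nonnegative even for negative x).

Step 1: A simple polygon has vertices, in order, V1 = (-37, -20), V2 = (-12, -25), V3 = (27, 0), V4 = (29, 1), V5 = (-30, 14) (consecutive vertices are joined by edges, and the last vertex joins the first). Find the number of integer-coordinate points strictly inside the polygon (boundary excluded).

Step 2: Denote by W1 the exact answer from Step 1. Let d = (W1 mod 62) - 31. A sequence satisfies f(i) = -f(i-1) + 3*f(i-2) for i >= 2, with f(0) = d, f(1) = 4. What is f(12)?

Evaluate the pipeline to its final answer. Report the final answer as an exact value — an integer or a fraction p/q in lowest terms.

55850

Step 1: cross terms: (-37*-25 - -12*-20)=685, (-12*0 - 27*-25)=675, (27*1 - 29*0)=27, (29*14 - -30*1)=436, (-30*-20 - -37*14)=1118; twice the area = |2941| = 2941; area = 2941/2; boundary points = 5 + 1 + 1 + 1 + 1 = 9; strictly interior points = area - boundary/2 + 1 = 1467; answer 1467
Step 2: W1 = 1467; d = 10; f(2) = -1*(4) + 3*(10) = 26; iterating: f(2)=26, f(3)=-14, f(4)=92, f(5)=-134, f(6)=410, f(7)=-812, f(8)=2042, f(9)=-4478, f(10)=10604, f(11)=-24038, f(12)=55850; answer 55850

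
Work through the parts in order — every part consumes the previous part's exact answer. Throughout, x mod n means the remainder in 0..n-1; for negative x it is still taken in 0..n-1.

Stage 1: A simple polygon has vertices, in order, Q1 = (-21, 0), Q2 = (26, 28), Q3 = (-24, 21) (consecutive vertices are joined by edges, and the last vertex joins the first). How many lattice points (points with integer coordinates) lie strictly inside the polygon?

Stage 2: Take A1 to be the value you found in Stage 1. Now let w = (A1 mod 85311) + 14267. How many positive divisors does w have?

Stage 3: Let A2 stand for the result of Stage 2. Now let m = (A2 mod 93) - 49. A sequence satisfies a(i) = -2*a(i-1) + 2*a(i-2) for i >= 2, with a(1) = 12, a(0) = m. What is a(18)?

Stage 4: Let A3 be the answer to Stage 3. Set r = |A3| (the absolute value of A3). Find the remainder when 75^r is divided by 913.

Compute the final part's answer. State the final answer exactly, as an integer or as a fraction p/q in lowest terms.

207

Stage 1: cross terms: (-21*28 - 26*0)=-588, (26*21 - -24*28)=1218, (-24*0 - -21*21)=441; twice the area = |1071| = 1071; area = 1071/2; boundary points = 1 + 1 + 3 = 5; strictly interior points = area - boundary/2 + 1 = 534; answer 534
Stage 2: A1 = 534; w = 14801; 14801 = 19^2 * 41; number of divisors = (2+1) * (1+1) = 6; answer 6
Stage 3: A2 = 6; m = -43; a(2) = -2*(12) + 2*(-43) = -110; iterating: a(2)=-110, a(3)=244, a(4)=-708, a(5)=1904, a(6)=-5224, a(7)=14256, a(8)=-38960, a(9)=106432, a(10)=-290784, a(11)=794432, a(12)=-2170432, a(13)=5929728, a(14)=-16200320, a(15)=44260096, a(16)=-120920832, a(17)=330361856, a(18)=-902565376; answer -902565376
Stage 4: A3 = -902565376; r = 902565376; squarings mod 913: 75^1=75, 75^2=147, 75^4=610, 75^8=509, 75^16=702, 75^32=697, 75^64=93, 75^128=432, 75^256=372, 75^512=521, 75^1024=280, 75^2048=795, 75^4096=229, 75^8192=400, 75^16384=225, 75^32768=410, 75^65536=108, 75^131072=708, 75^262144=27, 75^524288=729, 75^1048576=75, 75^2097152=147, 75^4194304=610, 75^8388608=509, 75^16777216=702, 75^33554432=697, 75^67108864=93, 75^134217728=432, 75^268435456=372, 75^536870912=521; 75^902565376 = 75^512 * 75^1024 * 75^2048 * 75^262144 * 75^524288 * 75^4194304 * 75^8388608 * 75^16777216 * 75^67108864 * 75^268435456 * 75^536870912 = 207 (mod 913); answer 207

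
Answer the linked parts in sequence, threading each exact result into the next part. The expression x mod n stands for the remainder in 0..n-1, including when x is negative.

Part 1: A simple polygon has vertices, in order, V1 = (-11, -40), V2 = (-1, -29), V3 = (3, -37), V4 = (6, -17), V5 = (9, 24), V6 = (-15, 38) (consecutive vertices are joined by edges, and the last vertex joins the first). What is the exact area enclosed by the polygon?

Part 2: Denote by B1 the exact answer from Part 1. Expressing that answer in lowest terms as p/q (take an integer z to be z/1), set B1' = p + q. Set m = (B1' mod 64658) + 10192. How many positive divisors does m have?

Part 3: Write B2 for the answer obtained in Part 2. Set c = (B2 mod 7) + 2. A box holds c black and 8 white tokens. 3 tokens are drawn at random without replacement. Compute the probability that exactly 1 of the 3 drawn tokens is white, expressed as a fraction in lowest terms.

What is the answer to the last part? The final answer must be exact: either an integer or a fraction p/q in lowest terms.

Part 1: cross terms: (-11*-29 - -1*-40)=279, (-1*-37 - 3*-29)=124, (3*-17 - 6*-37)=171, (6*24 - 9*-17)=297, (9*38 - -15*24)=702, (-15*-40 - -11*38)=1018; twice the area = |2591| = 2591; area = 2591/2; answer 2591/2
Part 2: B1 = 2591/2; threaded value p + q = 2593; m = 12785; 12785 = 5 * 2557; number of divisors = (1+1) * (1+1) = 4; answer 4
Part 3: B2 = 4; c = 6; total draws C(14,3) = 364; favorable C(8,1)*C(6,2) = 120; P = 30/91; answer 30/91

30/91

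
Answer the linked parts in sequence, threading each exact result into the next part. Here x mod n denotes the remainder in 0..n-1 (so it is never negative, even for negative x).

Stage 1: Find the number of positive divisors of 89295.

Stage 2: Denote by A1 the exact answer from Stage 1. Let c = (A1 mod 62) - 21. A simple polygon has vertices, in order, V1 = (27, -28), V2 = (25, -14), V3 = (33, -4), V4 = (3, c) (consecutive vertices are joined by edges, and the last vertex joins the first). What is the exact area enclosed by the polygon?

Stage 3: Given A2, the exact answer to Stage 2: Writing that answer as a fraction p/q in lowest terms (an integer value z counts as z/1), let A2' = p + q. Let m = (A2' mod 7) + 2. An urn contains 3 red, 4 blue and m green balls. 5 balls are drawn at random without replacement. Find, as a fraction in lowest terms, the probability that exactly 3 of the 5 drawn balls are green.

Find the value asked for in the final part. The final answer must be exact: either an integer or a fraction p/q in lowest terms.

Stage 1: 89295 = 3 * 5 * 5953; number of divisors = (1+1) * (1+1) * (1+1) = 8; answer 8
Stage 2: A1 = 8; c = -13; cross terms: (27*-14 - 25*-28)=322, (25*-4 - 33*-14)=362, (33*-13 - 3*-4)=-417, (3*-28 - 27*-13)=267; twice the area = |534| = 534; area = 267; answer 267
Stage 3: A2 = 267; threaded value p + q = 268; m = 4; total draws C(11,5) = 462; favorable C(4,3)*C(7,2) = 84; P = 2/11; answer 2/11

2/11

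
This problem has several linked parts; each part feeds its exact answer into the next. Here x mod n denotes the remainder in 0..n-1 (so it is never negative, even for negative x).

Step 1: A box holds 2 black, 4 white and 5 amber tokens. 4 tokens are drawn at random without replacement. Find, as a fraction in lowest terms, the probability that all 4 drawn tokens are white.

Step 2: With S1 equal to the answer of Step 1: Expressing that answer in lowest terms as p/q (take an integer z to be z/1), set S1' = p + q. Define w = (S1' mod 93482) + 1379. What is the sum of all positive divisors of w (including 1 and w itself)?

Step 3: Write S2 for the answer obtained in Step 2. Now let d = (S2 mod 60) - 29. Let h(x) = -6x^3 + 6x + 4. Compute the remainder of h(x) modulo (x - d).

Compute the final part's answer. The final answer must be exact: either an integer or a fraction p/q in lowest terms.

Step 1: total draws C(11,4) = 330; favorable C(4,4) = 1; P = 1/330; answer 1/330
Step 2: S1 = 1/330; threaded value p + q = 331; w = 1710; 1710 = 2 * 3^2 * 5 * 19; sigma = (1 + 2) * (1 + 3 + 9) * (1 + 5) * (1 + 19) = 3 * 13 * 6 * 20 = 4680; answer 4680
Step 3: S2 = 4680; d = -29; remainder = value at the root: -6*(-29)^3 + 6*(-29)^1 + 4 = (146334) + (-174) + (4) = 146164; answer 146164

146164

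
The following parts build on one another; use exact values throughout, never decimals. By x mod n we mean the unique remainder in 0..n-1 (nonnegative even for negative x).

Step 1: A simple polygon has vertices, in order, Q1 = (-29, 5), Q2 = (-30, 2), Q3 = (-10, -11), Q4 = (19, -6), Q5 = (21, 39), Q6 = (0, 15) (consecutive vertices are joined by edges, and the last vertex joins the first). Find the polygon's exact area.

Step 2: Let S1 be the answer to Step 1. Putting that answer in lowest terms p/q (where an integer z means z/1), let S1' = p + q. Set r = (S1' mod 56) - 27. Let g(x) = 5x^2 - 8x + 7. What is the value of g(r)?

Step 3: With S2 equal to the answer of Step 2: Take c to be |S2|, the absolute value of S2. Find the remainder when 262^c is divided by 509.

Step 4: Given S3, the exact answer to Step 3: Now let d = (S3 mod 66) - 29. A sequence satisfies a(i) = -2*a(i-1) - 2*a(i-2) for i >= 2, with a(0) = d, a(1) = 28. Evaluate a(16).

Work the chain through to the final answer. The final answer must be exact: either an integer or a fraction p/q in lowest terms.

Step 1: cross terms: (-29*2 - -30*5)=92, (-30*-11 - -10*2)=350, (-10*-6 - 19*-11)=269, (19*39 - 21*-6)=867, (21*15 - 0*39)=315, (0*5 - -29*15)=435; twice the area = |2328| = 2328; area = 1164; answer 1164
Step 2: S1 = 1164; threaded value p + q = 1165; r = 18; 5*(18)^2 - 8*(18)^1 + 7 = (1620) + (-144) + (7) = 1483; answer 1483
Step 3: S2 = 1483; c = 1483; squarings mod 509: 262^1=262, 262^2=438, 262^4=460, 262^8=365, 262^16=376, 262^32=383, 262^64=97, 262^128=247, 262^256=438, 262^512=460, 262^1024=365; 262^1483 = 262^1 * 262^2 * 262^8 * 262^64 * 262^128 * 262^256 * 262^1024 = 486 (mod 509); answer 486
Step 4: S3 = 486; d = -5; a(2) = -2*(28) - 2*(-5) = -46; iterating: a(2)=-46, a(3)=36, a(4)=20, a(5)=-112, a(6)=184, a(7)=-144, a(8)=-80, a(9)=448, a(10)=-736, a(11)=576, a(12)=320, a(13)=-1792, a(14)=2944, a(15)=-2304, a(16)=-1280; answer -1280

-1280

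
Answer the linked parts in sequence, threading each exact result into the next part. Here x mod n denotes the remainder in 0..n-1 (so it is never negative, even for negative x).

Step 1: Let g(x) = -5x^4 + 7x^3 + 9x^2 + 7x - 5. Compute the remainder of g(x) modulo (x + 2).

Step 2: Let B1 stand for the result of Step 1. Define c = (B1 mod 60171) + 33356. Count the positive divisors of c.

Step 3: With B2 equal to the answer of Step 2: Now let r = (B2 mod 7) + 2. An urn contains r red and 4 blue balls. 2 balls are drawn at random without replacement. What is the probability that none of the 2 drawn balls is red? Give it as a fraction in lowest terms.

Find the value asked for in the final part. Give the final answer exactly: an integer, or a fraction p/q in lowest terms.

Step 1: remainder = value at the root: -5*(-2)^4 + 7*(-2)^3 + 9*(-2)^2 + 7*(-2)^1 - 5 = (-80) + (-56) + (36) + (-14) + (-5) = -119; answer -119
Step 2: B1 = -119; c = 93408; 93408 = 2^5 * 3 * 7 * 139; number of divisors = (5+1) * (1+1) * (1+1) * (1+1) = 48; answer 48
Step 3: B2 = 48; r = 8; total draws C(12,2) = 66; favorable C(4,2) = 6; P = 1/11; answer 1/11

1/11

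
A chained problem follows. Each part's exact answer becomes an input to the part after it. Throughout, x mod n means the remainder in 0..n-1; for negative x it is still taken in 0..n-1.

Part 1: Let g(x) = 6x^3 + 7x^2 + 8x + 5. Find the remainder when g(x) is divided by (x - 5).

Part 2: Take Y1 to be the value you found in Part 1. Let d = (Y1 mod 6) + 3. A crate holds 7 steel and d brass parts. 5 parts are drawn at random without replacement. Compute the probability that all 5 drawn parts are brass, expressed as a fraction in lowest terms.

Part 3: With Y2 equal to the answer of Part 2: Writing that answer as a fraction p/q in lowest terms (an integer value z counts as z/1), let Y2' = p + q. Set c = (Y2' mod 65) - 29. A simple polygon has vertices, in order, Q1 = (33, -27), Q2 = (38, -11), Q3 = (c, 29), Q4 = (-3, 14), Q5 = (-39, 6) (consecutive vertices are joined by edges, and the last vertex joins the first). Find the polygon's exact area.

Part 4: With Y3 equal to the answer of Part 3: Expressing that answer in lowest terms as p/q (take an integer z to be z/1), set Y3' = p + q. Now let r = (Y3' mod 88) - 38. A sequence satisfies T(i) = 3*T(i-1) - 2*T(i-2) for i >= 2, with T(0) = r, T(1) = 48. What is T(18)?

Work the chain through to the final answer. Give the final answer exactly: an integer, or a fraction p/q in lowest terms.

4456462

Part 1: remainder = value at the root: 6*(5)^3 + 7*(5)^2 + 8*(5)^1 + 5 = (750) + (175) + (40) + (5) = 970; answer 970
Part 2: Y1 = 970; d = 7; total draws C(14,5) = 2002; favorable C(7,5) = 21; P = 3/286; answer 3/286
Part 3: Y2 = 3/286; threaded value p + q = 289; c = 0; cross terms: (33*-11 - 38*-27)=663, (38*29 - 0*-11)=1102, (0*14 - -3*29)=87, (-3*6 - -39*14)=528, (-39*-27 - 33*6)=855; twice the area = |3235| = 3235; area = 3235/2; answer 3235/2
Part 4: Y3 = 3235/2; threaded value p + q = 3237; r = 31; T(2) = 3*(48) - 2*(31) = 82; iterating: T(2)=82, T(3)=150, T(4)=286, T(5)=558, T(6)=1102, T(7)=2190, T(8)=4366, T(9)=8718, T(10)=17422, T(11)=34830, T(12)=69646, T(13)=139278, T(14)=278542, T(15)=557070, T(16)=1114126, T(17)=2228238, T(18)=4456462; answer 4456462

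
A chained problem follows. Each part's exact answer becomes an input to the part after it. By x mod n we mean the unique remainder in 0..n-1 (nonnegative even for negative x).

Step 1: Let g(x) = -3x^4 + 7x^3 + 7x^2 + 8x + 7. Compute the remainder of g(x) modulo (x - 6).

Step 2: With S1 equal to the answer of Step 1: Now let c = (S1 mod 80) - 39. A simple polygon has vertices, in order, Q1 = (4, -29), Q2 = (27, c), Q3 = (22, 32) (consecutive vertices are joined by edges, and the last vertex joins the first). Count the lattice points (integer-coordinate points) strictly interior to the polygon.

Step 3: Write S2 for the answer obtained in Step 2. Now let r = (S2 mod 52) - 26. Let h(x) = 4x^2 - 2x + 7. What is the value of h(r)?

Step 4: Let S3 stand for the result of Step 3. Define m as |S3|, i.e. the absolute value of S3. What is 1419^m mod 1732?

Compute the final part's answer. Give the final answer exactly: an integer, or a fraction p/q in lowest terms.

1527

Step 1: remainder = value at the root: -3*(6)^4 + 7*(6)^3 + 7*(6)^2 + 8*(6)^1 + 7 = (-3888) + (1512) + (252) + (48) + (7) = -2069; answer -2069
Step 2: S1 = -2069; c = -28; cross terms: (4*-28 - 27*-29)=671, (27*32 - 22*-28)=1480, (22*-29 - 4*32)=-766; twice the area = |1385| = 1385; area = 1385/2; boundary points = 1 + 5 + 1 = 7; strictly interior points = area - boundary/2 + 1 = 690; answer 690
Step 3: S2 = 690; r = -12; 4*(-12)^2 - 2*(-12)^1 + 7 = (576) + (24) + (7) = 607; answer 607
Step 4: S3 = 607; m = 607; squarings mod 1732: 1419^1=1419, 1419^2=977, 1419^4=197, 1419^8=705, 1419^16=1673, 1419^32=17, 1419^64=289, 1419^128=385, 1419^256=1005, 1419^512=269; 1419^607 = 1419^1 * 1419^2 * 1419^4 * 1419^8 * 1419^16 * 1419^64 * 1419^512 = 1527 (mod 1732); answer 1527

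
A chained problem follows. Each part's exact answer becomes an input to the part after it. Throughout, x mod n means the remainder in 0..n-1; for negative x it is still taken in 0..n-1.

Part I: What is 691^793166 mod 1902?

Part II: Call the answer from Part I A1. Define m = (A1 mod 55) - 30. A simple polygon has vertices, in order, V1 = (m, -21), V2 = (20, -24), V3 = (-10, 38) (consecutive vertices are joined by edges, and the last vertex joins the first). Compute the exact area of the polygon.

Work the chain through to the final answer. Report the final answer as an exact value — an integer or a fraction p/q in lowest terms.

Part I: squarings mod 1902: 691^1=691, 691^2=79, 691^4=535, 691^8=925, 691^16=1627, 691^32=1447, 691^64=1609, 691^128=259, 691^256=511, 691^512=547, 691^1024=595, 691^2048=253, 691^4096=1243, 691^8192=625, 691^16384=715, 691^32768=1489, 691^65536=1291, 691^131072=529, 691^262144=247, 691^524288=145; 691^793166 = 691^2 * 691^4 * 691^8 * 691^64 * 691^512 * 691^2048 * 691^4096 * 691^262144 * 691^524288 = 421 (mod 1902); answer 421
Part II: A1 = 421; m = 6; cross terms: (6*-24 - 20*-21)=276, (20*38 - -10*-24)=520, (-10*-21 - 6*38)=-18; twice the area = |778| = 778; area = 389; answer 389

389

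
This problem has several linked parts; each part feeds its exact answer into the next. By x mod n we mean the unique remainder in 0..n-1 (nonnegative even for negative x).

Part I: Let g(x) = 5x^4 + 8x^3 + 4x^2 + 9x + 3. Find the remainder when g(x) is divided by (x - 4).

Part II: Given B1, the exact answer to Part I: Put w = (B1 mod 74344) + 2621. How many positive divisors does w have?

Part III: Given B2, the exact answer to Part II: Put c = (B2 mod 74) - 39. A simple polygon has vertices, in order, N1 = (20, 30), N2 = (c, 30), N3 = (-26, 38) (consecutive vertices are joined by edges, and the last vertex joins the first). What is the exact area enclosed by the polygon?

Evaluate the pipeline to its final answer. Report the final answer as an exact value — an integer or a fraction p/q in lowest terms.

Part I: remainder = value at the root: 5*(4)^4 + 8*(4)^3 + 4*(4)^2 + 9*(4)^1 + 3 = (1280) + (512) + (64) + (36) + (3) = 1895; answer 1895
Part II: B1 = 1895; w = 4516; 4516 = 2^2 * 1129; number of divisors = (2+1) * (1+1) = 6; answer 6
Part III: B2 = 6; c = -33; cross terms: (20*30 - -33*30)=1590, (-33*38 - -26*30)=-474, (-26*30 - 20*38)=-1540; twice the area = |-424| = 424; area = 212; answer 212

212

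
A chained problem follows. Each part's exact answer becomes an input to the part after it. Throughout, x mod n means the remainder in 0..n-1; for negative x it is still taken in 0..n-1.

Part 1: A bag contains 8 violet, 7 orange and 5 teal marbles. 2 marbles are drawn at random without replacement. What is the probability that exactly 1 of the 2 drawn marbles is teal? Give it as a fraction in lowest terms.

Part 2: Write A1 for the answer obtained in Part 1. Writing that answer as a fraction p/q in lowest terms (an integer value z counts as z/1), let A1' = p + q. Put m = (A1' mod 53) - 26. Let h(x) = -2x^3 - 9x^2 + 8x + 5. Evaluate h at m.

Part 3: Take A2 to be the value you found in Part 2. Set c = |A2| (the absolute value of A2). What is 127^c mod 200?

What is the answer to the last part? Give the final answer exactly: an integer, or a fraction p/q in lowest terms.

Part 1: total draws C(20,2) = 190; favorable C(5,1)*C(15,1) = 75; P = 15/38; answer 15/38
Part 2: A1 = 15/38; threaded value p + q = 53; m = -26; -2*(-26)^3 - 9*(-26)^2 + 8*(-26)^1 + 5 = (35152) + (-6084) + (-208) + (5) = 28865; answer 28865
Part 3: A2 = 28865; c = 28865; squarings mod 200: 127^1=127, 127^2=129, 127^4=41, 127^8=81, 127^16=161, 127^32=121, 127^64=41, 127^128=81, 127^256=161, 127^512=121, 127^1024=41, 127^2048=81, 127^4096=161, 127^8192=121, 127^16384=41; 127^28865 = 127^1 * 127^64 * 127^128 * 127^4096 * 127^8192 * 127^16384 = 7 (mod 200); answer 7

7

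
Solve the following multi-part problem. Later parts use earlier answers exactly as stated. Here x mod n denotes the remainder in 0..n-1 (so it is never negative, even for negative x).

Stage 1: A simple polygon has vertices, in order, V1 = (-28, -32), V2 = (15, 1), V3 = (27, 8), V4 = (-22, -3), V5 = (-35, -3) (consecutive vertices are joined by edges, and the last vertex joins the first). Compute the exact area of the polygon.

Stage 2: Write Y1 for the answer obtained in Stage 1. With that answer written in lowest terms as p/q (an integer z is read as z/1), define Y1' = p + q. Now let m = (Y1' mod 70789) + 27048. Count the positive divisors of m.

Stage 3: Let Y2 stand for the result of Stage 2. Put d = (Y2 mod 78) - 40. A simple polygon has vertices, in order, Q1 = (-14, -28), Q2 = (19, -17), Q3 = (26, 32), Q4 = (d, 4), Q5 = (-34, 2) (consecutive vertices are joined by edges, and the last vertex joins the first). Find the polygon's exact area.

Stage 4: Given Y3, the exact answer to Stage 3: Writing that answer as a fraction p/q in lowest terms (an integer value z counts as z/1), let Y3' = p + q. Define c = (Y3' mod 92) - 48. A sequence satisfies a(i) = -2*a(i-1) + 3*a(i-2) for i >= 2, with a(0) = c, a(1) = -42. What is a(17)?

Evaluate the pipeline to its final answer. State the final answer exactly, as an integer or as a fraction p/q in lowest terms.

Stage 1: cross terms: (-28*1 - 15*-32)=452, (15*8 - 27*1)=93, (27*-3 - -22*8)=95, (-22*-3 - -35*-3)=-39, (-35*-32 - -28*-3)=1036; twice the area = |1637| = 1637; area = 1637/2; answer 1637/2
Stage 2: Y1 = 1637/2; threaded value p + q = 1639; m = 28687; 28687 is prime, so its only divisors are 1 and 28687; count = 2; answer 2
Stage 3: Y2 = 2; d = -38; cross terms: (-14*-17 - 19*-28)=770, (19*32 - 26*-17)=1050, (26*4 - -38*32)=1320, (-38*2 - -34*4)=60, (-34*-28 - -14*2)=980; twice the area = |4180| = 4180; area = 2090; answer 2090
Stage 4: Y3 = 2090; threaded value p + q = 2091; c = 19; a(2) = -2*(-42) + 3*(19) = 141; iterating: a(2)=141, a(3)=-408, a(4)=1239, a(5)=-3702, a(6)=11121, a(7)=-33348, a(8)=100059, a(9)=-300162, a(10)=900501, a(11)=-2701488, a(12)=8104479, a(13)=-24313422, a(14)=72940281, a(15)=-218820828, a(16)=656462499, a(17)=-1969387482; answer -1969387482

-1969387482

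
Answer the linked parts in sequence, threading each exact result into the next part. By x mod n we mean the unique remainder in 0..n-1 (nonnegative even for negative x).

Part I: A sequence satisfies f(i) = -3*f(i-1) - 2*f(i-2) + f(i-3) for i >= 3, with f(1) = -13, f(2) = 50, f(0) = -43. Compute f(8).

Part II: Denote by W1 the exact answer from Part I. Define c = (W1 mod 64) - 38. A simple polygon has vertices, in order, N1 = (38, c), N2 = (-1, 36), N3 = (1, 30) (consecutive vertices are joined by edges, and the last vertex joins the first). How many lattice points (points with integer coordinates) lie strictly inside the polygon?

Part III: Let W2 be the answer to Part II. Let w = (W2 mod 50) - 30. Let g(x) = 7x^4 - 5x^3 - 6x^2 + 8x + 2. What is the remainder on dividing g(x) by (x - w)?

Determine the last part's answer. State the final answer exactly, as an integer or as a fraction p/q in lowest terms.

Part I: f(3) = -3*(50) - 2*(-13) + 1*(-43) = -167; iterating: f(3)=-167, f(4)=388, f(5)=-780, f(6)=1397, f(7)=-2243, f(8)=3155; answer 3155
Part II: W1 = 3155; c = -19; cross terms: (38*36 - -1*-19)=1349, (-1*30 - 1*36)=-66, (1*-19 - 38*30)=-1159; twice the area = |124| = 124; area = 62; boundary points = 1 + 2 + 1 = 4; strictly interior points = area - boundary/2 + 1 = 61; answer 61
Part III: W2 = 61; w = -19; remainder = value at the root: 7*(-19)^4 - 5*(-19)^3 - 6*(-19)^2 + 8*(-19)^1 + 2 = (912247) + (34295) + (-2166) + (-152) + (2) = 944226; answer 944226

944226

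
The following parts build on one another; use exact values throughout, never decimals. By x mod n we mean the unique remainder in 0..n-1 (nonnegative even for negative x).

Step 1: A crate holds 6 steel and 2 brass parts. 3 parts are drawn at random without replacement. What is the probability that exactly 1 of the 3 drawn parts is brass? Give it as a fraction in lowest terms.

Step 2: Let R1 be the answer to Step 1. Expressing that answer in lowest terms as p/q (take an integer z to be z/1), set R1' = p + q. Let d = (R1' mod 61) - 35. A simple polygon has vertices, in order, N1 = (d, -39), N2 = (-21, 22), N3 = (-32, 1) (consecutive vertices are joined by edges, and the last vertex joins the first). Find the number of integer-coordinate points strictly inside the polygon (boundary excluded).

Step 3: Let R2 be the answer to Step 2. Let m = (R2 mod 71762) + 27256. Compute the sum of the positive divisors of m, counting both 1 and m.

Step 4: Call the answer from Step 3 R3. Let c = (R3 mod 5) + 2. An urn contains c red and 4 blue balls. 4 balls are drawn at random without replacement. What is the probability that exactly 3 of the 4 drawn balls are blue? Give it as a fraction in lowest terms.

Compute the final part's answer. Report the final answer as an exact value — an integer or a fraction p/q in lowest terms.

4/35

Step 1: total draws C(8,3) = 56; favorable C(2,1)*C(6,2) = 30; P = 15/28; answer 15/28
Step 2: R1 = 15/28; threaded value p + q = 43; d = 8; cross terms: (8*22 - -21*-39)=-643, (-21*1 - -32*22)=683, (-32*-39 - 8*1)=1240; twice the area = |1280| = 1280; area = 640; boundary points = 1 + 1 + 40 = 42; strictly interior points = area - boundary/2 + 1 = 620; answer 620
Step 3: R2 = 620; m = 27876; 27876 = 2^2 * 3 * 23 * 101; sigma = (1 + 2 + 4) * (1 + 3) * (1 + 23) * (1 + 101) = 7 * 4 * 24 * 102 = 68544; answer 68544
Step 4: R3 = 68544; c = 6; total draws C(10,4) = 210; favorable C(4,3)*C(6,1) = 24; P = 4/35; answer 4/35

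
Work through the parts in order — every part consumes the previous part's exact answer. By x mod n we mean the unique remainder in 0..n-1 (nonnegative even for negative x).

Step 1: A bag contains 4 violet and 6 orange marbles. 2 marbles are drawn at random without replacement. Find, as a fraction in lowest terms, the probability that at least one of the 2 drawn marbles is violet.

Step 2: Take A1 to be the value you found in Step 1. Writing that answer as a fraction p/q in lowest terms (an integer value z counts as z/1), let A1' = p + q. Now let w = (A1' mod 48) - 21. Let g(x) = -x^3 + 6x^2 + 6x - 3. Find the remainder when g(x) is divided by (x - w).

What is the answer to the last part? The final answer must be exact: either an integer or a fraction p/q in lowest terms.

Step 1: total draws C(10,2) = 45; complement C(6,2) = 15; favorable 45 - 15 = 30; P = 2/3; answer 2/3
Step 2: A1 = 2/3; threaded value p + q = 5; w = -16; remainder = value at the root: -1*(-16)^3 + 6*(-16)^2 + 6*(-16)^1 - 3 = (4096) + (1536) + (-96) + (-3) = 5533; answer 5533

5533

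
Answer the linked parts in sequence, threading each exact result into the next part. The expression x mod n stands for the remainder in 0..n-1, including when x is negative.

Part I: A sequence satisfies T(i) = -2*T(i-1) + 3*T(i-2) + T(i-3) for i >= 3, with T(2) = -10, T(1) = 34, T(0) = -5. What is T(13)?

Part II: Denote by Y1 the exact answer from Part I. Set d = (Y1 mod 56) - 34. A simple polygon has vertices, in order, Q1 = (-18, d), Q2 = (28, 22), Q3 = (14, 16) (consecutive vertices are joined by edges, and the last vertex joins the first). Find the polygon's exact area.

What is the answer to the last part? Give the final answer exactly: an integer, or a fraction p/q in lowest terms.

Part I: T(3) = -2*(-10) + 3*(34) + 1*(-5) = 117; iterating: T(3)=117, T(4)=-230, T(5)=801, T(6)=-2175, T(7)=6523, T(8)=-18770, T(9)=54934, T(10)=-159655, T(11)=465342, T(12)=-1354715, T(13)=3945801; answer 3945801
Part II: Y1 = 3945801; d = 7; cross terms: (-18*22 - 28*7)=-592, (28*16 - 14*22)=140, (14*7 - -18*16)=386; twice the area = |-66| = 66; area = 33; answer 33

33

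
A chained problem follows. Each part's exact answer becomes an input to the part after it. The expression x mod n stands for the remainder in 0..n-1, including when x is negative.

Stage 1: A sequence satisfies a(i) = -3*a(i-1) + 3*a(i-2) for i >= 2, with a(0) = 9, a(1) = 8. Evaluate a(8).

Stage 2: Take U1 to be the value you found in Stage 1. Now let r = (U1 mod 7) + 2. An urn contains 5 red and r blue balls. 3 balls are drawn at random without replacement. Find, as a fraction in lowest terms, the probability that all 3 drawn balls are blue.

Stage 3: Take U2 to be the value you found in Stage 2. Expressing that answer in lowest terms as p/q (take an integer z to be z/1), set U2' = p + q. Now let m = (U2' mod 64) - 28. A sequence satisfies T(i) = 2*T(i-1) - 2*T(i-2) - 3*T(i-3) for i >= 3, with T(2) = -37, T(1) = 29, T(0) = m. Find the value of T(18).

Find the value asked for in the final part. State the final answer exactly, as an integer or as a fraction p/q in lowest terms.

-3729958

Stage 1: a(2) = -3*(8) + 3*(9) = 3; iterating: a(2)=3, a(3)=15, a(4)=-36, a(5)=153, a(6)=-567, a(7)=2160, a(8)=-8181; answer -8181
Stage 2: U1 = -8181; r = 4; total draws C(9,3) = 84; favorable C(4,3) = 4; P = 1/21; answer 1/21
Stage 3: U2 = 1/21; threaded value p + q = 22; m = -6; T(3) = 2*(-37) - 2*(29) - 3*(-6) = -114; iterating: T(3)=-114, T(4)=-241, T(5)=-143, T(6)=538, T(7)=2085, T(8)=3523, T(9)=1262, T(10)=-10777, T(11)=-34647, T(12)=-51526, T(13)=-1427, T(14)=204139, T(15)=565710, T(16)=727423, T(17)=-288991, T(18)=-3729958; answer -3729958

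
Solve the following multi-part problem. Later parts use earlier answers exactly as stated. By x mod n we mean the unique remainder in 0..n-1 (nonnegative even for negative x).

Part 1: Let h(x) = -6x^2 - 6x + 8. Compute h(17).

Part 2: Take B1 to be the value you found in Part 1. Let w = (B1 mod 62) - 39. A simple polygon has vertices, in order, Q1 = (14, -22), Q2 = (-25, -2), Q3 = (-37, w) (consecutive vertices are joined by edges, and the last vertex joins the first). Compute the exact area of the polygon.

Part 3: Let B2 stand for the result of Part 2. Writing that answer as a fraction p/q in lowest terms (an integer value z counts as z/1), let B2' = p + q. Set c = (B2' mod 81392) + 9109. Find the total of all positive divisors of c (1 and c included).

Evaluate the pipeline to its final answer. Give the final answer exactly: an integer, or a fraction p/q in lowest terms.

Part 1: -6*(17)^2 - 6*(17)^1 + 8 = (-1734) + (-102) + (8) = -1828; answer -1828
Part 2: B1 = -1828; w = -7; cross terms: (14*-2 - -25*-22)=-578, (-25*-7 - -37*-2)=101, (-37*-22 - 14*-7)=912; twice the area = |435| = 435; area = 435/2; answer 435/2
Part 3: B2 = 435/2; threaded value p + q = 437; c = 9546; 9546 = 2 * 3 * 37 * 43; sigma = (1 + 2) * (1 + 3) * (1 + 37) * (1 + 43) = 3 * 4 * 38 * 44 = 20064; answer 20064

20064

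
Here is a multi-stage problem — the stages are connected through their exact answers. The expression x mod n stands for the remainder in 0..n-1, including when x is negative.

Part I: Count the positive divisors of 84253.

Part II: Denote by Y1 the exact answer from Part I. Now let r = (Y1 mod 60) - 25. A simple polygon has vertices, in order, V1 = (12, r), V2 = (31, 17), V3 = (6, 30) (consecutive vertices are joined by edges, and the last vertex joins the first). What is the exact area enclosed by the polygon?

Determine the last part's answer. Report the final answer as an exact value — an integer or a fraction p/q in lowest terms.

Part I: 84253 = 13 * 6481; number of divisors = (1+1) * (1+1) = 4; answer 4
Part II: Y1 = 4; r = -21; cross terms: (12*17 - 31*-21)=855, (31*30 - 6*17)=828, (6*-21 - 12*30)=-486; twice the area = |1197| = 1197; area = 1197/2; answer 1197/2

1197/2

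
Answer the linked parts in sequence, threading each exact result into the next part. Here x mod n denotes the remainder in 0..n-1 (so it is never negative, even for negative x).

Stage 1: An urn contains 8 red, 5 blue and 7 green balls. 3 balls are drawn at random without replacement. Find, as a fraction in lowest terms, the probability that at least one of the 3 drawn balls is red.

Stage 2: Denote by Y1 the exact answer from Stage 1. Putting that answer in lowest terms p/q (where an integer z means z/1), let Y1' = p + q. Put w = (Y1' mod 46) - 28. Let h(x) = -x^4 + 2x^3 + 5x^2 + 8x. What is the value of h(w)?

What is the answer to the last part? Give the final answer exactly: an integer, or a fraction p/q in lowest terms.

Stage 1: total draws C(20,3) = 1140; complement C(12,3) = 220; favorable 1140 - 220 = 920; P = 46/57; answer 46/57
Stage 2: Y1 = 46/57; threaded value p + q = 103; w = -17; -1*(-17)^4 + 2*(-17)^3 + 5*(-17)^2 + 8*(-17)^1 = (-83521) + (-9826) + (1445) + (-136) = -92038; answer -92038

-92038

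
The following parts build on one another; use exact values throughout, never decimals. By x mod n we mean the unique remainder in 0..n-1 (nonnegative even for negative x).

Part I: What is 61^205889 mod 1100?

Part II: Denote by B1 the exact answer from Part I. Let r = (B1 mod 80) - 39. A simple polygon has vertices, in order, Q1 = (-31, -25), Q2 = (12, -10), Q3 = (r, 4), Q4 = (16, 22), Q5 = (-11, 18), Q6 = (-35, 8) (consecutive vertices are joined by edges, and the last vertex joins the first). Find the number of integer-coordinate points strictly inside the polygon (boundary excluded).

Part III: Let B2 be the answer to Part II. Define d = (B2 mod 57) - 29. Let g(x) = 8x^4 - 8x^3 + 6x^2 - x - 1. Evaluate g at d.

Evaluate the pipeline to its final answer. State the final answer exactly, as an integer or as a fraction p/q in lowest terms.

Part I: squarings mod 1100: 61^1=61, 61^2=421, 61^4=141, 61^8=81, 61^16=1061, 61^32=421, 61^64=141, 61^128=81, 61^256=1061, 61^512=421, 61^1024=141, 61^2048=81, 61^4096=1061, 61^8192=421, 61^16384=141, 61^32768=81, 61^65536=1061, 61^131072=421; 61^205889 = 61^1 * 61^64 * 61^1024 * 61^8192 * 61^65536 * 61^131072 = 541 (mod 1100); answer 541
Part II: B1 = 541; r = 22; cross terms: (-31*-10 - 12*-25)=610, (12*4 - 22*-10)=268, (22*22 - 16*4)=420, (16*18 - -11*22)=530, (-11*8 - -35*18)=542, (-35*-25 - -31*8)=1123; twice the area = |3493| = 3493; area = 3493/2; boundary points = 1 + 2 + 6 + 1 + 2 + 1 = 13; strictly interior points = area - boundary/2 + 1 = 1741; answer 1741
Part III: B2 = 1741; d = 2; 8*(2)^4 - 8*(2)^3 + 6*(2)^2 - 1*(2)^1 - 1 = (128) + (-64) + (24) + (-2) + (-1) = 85; answer 85

85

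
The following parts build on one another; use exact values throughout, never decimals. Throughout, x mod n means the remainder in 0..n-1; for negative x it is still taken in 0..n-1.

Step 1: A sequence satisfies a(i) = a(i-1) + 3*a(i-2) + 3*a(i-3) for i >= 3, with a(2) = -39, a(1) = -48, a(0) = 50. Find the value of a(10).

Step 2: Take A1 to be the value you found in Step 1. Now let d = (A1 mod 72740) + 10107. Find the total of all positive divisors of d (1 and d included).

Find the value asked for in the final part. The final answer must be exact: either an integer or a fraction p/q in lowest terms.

26838

Step 1: a(3) = 1*(-39) + 3*(-48) + 3*(50) = -33; iterating: a(3)=-33, a(4)=-294, a(5)=-510, a(6)=-1491, a(7)=-3903, a(8)=-9906, a(9)=-26088, a(10)=-67515; answer -67515
Step 2: A1 = -67515; d = 15332; 15332 = 2^2 * 3833; sigma = (1 + 2 + 4) * (1 + 3833) = 7 * 3834 = 26838; answer 26838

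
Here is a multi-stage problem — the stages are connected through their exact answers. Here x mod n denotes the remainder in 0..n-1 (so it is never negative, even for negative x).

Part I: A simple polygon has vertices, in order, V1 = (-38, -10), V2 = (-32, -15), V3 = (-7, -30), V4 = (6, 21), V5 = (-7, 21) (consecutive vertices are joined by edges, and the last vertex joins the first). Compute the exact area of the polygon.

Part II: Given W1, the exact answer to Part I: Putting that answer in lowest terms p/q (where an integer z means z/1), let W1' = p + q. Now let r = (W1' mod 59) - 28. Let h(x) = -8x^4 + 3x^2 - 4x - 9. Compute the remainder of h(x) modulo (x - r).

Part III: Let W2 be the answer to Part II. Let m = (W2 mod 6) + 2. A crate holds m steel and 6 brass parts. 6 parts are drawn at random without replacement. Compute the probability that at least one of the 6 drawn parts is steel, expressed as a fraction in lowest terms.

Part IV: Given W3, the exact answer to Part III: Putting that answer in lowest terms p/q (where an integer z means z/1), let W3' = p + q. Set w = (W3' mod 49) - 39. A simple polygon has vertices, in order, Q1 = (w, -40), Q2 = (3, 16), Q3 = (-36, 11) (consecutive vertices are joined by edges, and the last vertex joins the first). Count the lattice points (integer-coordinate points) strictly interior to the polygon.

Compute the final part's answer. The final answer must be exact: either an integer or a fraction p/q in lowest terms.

Part I: cross terms: (-38*-15 - -32*-10)=250, (-32*-30 - -7*-15)=855, (-7*21 - 6*-30)=33, (6*21 - -7*21)=273, (-7*-10 - -38*21)=868; twice the area = |2279| = 2279; area = 2279/2; answer 2279/2
Part II: W1 = 2279/2; threaded value p + q = 2281; r = 11; remainder = value at the root: -8*(11)^4 + 3*(11)^2 - 4*(11)^1 - 9 = (-117128) + (363) + (-44) + (-9) = -116818; answer -116818
Part III: W2 = -116818; m = 4; total draws C(10,6) = 210; complement C(6,6) = 1; favorable 210 - 1 = 209; P = 209/210; answer 209/210
Part IV: W3 = 209/210; threaded value p + q = 419; w = -12; cross terms: (-12*16 - 3*-40)=-72, (3*11 - -36*16)=609, (-36*-40 - -12*11)=1572; twice the area = |2109| = 2109; area = 2109/2; boundary points = 1 + 1 + 3 = 5; strictly interior points = area - boundary/2 + 1 = 1053; answer 1053

1053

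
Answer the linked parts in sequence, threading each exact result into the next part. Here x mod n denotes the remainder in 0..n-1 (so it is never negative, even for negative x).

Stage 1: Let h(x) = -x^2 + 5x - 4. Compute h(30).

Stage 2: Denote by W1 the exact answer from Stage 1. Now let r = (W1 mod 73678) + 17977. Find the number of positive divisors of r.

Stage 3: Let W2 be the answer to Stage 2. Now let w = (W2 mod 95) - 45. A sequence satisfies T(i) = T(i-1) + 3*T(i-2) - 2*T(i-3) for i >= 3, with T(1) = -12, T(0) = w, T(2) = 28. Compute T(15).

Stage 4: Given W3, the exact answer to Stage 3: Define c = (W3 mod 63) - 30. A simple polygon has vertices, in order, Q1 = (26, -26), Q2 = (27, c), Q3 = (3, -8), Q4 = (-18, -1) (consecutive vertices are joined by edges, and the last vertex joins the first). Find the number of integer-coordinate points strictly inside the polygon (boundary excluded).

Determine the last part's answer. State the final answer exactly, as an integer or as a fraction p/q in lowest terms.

Stage 1: -1*(30)^2 + 5*(30)^1 - 4 = (-900) + (150) + (-4) = -754; answer -754
Stage 2: W1 = -754; r = 90901; 90901 is prime, so its only divisors are 1 and 90901; count = 2; answer 2
Stage 3: W2 = 2; w = -43; T(3) = 1*(28) + 3*(-12) - 2*(-43) = 78; iterating: T(3)=78, T(4)=186, T(5)=364, T(6)=766, T(7)=1486, T(8)=3056, T(9)=5982, T(10)=12178, T(11)=24012, T(12)=48582, T(13)=96262, T(14)=193984, T(15)=385606; answer 385606
Stage 4: W3 = 385606; c = 16; cross terms: (26*16 - 27*-26)=1118, (27*-8 - 3*16)=-264, (3*-1 - -18*-8)=-147, (-18*-26 - 26*-1)=494; twice the area = |1201| = 1201; area = 1201/2; boundary points = 1 + 24 + 7 + 1 = 33; strictly interior points = area - boundary/2 + 1 = 585; answer 585

585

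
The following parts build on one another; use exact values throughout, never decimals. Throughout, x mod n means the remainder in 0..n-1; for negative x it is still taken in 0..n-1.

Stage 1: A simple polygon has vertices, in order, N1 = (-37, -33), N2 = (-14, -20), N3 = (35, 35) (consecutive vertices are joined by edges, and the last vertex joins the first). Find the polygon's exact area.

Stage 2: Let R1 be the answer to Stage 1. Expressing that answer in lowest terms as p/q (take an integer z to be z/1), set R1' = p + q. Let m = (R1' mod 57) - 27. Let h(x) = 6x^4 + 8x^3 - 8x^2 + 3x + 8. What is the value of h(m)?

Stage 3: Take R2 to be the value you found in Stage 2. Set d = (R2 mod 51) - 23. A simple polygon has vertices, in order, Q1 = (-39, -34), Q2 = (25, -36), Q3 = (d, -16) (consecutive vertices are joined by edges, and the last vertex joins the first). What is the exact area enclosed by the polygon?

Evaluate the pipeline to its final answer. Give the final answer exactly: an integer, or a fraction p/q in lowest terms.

Stage 1: cross terms: (-37*-20 - -14*-33)=278, (-14*35 - 35*-20)=210, (35*-33 - -37*35)=140; twice the area = |628| = 628; area = 314; answer 314
Stage 2: R1 = 314; threaded value p + q = 315; m = 3; 6*(3)^4 + 8*(3)^3 - 8*(3)^2 + 3*(3)^1 + 8 = (486) + (216) + (-72) + (9) + (8) = 647; answer 647
Stage 3: R2 = 647; d = 12; cross terms: (-39*-36 - 25*-34)=2254, (25*-16 - 12*-36)=32, (12*-34 - -39*-16)=-1032; twice the area = |1254| = 1254; area = 627; answer 627

627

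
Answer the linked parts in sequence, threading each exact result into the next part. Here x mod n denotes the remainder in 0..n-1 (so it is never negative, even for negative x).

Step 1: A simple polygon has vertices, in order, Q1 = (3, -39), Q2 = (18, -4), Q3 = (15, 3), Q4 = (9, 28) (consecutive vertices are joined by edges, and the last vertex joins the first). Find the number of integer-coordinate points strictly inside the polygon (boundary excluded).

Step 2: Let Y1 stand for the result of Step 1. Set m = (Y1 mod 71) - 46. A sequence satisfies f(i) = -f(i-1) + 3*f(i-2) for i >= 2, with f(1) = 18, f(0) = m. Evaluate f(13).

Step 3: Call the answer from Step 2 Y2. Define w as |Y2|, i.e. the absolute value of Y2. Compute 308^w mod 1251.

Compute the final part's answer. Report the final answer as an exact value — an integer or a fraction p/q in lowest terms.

Step 1: cross terms: (3*-4 - 18*-39)=690, (18*3 - 15*-4)=114, (15*28 - 9*3)=393, (9*-39 - 3*28)=-435; twice the area = |762| = 762; area = 381; boundary points = 5 + 1 + 1 + 1 = 8; strictly interior points = area - boundary/2 + 1 = 378; answer 378
Step 2: Y1 = 378; m = -23; f(2) = -1*(18) + 3*(-23) = -87; iterating: f(2)=-87, f(3)=141, f(4)=-402, f(5)=825, f(6)=-2031, f(7)=4506, f(8)=-10599, f(9)=24117, f(10)=-55914, f(11)=128265, f(12)=-296007, f(13)=680802; answer 680802
Step 3: Y2 = 680802; w = 680802; squarings mod 1251: 308^1=308, 308^2=1039, 308^4=1159, 308^8=958, 308^16=781, 308^32=724, 308^64=7, 308^128=49, 308^256=1150, 308^512=193, 308^1024=970, 308^2048=148, 308^4096=637, 308^8192=445, 308^16384=367, 308^32768=832, 308^65536=421, 308^131072=850, 308^262144=673, 308^524288=67; 308^680802 = 308^2 * 308^32 * 308^64 * 308^256 * 308^512 * 308^8192 * 308^16384 * 308^131072 * 308^524288 = 1243 (mod 1251); answer 1243

1243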